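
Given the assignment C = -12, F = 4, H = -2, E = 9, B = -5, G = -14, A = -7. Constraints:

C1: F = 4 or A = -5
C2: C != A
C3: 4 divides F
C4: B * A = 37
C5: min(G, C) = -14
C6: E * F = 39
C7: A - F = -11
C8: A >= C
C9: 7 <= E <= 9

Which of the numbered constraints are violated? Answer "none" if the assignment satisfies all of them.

C1: F = 4 = 4 (first disjunct)  OK
C2: C = -12, A = -7; distinct  OK
C3: 4 / 4 = 1, so 4 divides 4  OK
C4: B * A = -5 * (-7) = 35, not 37  FAIL
C5: min(-14, -12) = -14  OK
C6: E * F = 9 * 4 = 36, not 39  FAIL
C7: A - F = -7 - 4 = -11  OK
C8: A = -7, C = -12; -7 ≥ -12  OK
C9: E = 9 lies in [7, 9]  OK

The assignment fails constraints 4, 6.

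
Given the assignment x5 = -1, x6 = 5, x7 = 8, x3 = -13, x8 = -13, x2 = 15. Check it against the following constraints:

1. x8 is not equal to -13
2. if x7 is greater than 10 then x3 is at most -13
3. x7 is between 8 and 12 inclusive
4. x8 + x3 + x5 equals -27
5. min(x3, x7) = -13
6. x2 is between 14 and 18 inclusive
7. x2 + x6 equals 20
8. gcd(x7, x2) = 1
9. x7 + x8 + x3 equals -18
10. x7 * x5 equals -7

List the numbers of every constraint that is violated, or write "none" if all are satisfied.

Constraints 1 and 10 do not hold.

1. x8 = -13, but -13 is required to differ  no
2. x7 = 8, not > 10; antecedent false, conditional vacuously true  yes
3. x7 = 8 lies in [8, 12]  yes
4. x8 + x3 + x5 = -13 + (-13) + (-1) = -27  yes
5. min(-13, 8) = -13  yes
6. x2 = 15 lies in [14, 18]  yes
7. x2 + x6 = 15 + 5 = 20  yes
8. gcd(8, 15) = 1  yes
9. x7 + x8 + x3 = 8 + (-13) + (-13) = -18  yes
10. x7 * x5 = 8 * (-1) = -8, not -7  no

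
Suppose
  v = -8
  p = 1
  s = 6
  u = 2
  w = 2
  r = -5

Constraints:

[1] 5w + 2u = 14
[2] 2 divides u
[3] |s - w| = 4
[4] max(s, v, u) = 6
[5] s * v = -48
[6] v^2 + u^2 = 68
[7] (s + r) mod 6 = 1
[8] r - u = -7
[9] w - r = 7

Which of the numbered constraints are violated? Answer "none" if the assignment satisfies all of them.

Yes — all constraints hold.

[1] 5w + 2u = 5(2) + 2(2) = 14 — satisfied.
[2] 2 / 2 = 1, so 2 divides 2 — satisfied.
[3] |6 - 2| = 4 — satisfied.
[4] max(6, -8, 2) = 6 — satisfied.
[5] s * v = 6 * (-8) = -48 — satisfied.
[6] v^2 + u^2 = (-8)^2 + 2^2 = 64 + 4 = 68 — satisfied.
[7] s + r = 1; 1 mod 6 = 1 — satisfied.
[8] r - u = -5 - 2 = -7 — satisfied.
[9] w - r = 2 - (-5) = 7 — satisfied.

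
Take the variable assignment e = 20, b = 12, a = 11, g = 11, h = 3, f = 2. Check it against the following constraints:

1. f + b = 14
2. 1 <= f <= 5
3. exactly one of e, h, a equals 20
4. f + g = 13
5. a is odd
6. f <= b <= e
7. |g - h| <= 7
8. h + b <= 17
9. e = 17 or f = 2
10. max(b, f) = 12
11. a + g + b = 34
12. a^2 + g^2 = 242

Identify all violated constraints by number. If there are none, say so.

Constraint 7 does not hold.

1. f + b = 2 + 12 = 14  ✔
2. f = 2 lies in [1, 5]  ✔
3. e=20, h=3, a=11; 1 of them equals 20  ✔
4. f + g = 2 + 11 = 13  ✔
5. a = 11 is odd  ✔
6. values 2 <= 12 <= 20  ✔
7. |11 - 3| = 8; 8 > 7, exceeds bound 7  ✘
8. h + b = 3 + 12 = 15; 15 ≤ 17  ✔
9. e = 20 ≠ 17, but f = 2 = 2 (second disjunct)  ✔
10. max(12, 2) = 12  ✔
11. a + g + b = 11 + 11 + 12 = 34  ✔
12. a^2 + g^2 = 11^2 + 11^2 = 121 + 121 = 242  ✔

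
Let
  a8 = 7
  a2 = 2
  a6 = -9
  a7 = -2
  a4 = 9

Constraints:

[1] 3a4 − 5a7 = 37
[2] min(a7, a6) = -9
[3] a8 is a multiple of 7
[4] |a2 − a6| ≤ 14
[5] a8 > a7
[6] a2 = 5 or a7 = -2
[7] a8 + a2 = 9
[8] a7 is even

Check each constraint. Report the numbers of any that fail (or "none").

[1] 3a4 − 5a7 = 3(9) − 5(-2) = 37 — satisfied.
[2] min(-2, -9) = -9 — satisfied.
[3] 7 / 7 = 1, so 7 divides 7 — satisfied.
[4] |2 − (-9)| = 11; 11 ≤ 14 — satisfied.
[5] a8 = 7, a7 = -2; 7 > -2 — satisfied.
[6] a2 = 2 ≠ 5, but a7 = -2 = -2 (second disjunct) — satisfied.
[7] a8 + a2 = 7 + 2 = 9 — satisfied.
[8] a7 = -2 is even — satisfied.

None — every constraint holds.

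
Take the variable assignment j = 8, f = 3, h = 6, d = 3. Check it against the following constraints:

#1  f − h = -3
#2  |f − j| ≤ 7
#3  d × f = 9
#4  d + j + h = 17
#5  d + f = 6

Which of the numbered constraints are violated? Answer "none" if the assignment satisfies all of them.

#1 f − h = 3 − 6 = -3  ✓
#2 |3 − 8| = 5; 5 ≤ 7  ✓
#3 d × f = 3 × 3 = 9  ✓
#4 d + j + h = 3 + 8 + 6 = 17  ✓
#5 d + f = 3 + 3 = 6  ✓

No violations.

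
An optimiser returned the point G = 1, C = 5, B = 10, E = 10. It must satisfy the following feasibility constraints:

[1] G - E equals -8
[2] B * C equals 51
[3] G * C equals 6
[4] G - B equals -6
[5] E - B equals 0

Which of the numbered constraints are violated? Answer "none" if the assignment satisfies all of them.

The assignment fails constraints 1, 2, 3, 4.

[1] G - E = 1 - 10 = -9, not -8  no
[2] B * C = 10 * 5 = 50, not 51  no
[3] G * C = 1 * 5 = 5, not 6  no
[4] G - B = 1 - 10 = -9, not -6  no
[5] E - B = 10 - 10 = 0  yes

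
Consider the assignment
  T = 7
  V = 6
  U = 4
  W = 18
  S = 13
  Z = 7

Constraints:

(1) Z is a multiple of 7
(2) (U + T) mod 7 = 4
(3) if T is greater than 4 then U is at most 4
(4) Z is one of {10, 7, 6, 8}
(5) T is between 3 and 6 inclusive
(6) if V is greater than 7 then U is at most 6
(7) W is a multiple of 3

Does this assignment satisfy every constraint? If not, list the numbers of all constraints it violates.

(1) 7 / 7 = 1, so 7 divides 7  yes
(2) U + T = 11; 11 mod 7 = 4  yes
(3) T = 7 > 4, so we need U ≤ 4; U = 4 ≤ 4  yes
(4) Z = 7 is in {10, 7, 6, 8}  yes
(5) T = 7 is outside [3, 6]  no
(6) V = 6, not > 7; antecedent false, conditional vacuously true  yes
(7) 18 / 3 = 6, so 3 divides 18  yes

Constraint 5 is violated.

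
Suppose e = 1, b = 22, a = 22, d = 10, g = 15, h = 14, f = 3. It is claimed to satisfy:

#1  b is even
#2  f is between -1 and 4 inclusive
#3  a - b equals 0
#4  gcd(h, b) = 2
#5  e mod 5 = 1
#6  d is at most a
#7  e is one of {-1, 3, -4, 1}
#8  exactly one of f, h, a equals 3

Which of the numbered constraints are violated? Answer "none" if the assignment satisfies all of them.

The assignment satisfies every constraint.

#1 b = 22 is even  true
#2 f = 3 lies in [-1, 4]  true
#3 a - b = 22 - 22 = 0  true
#4 gcd(14, 22) = 2  true
#5 1 mod 5 = 1  true
#6 d = 10, a = 22; 10 ≤ 22  true
#7 e = 1 is in {-1, 3, -4, 1}  true
#8 f=3, h=14, a=22; 1 of them equals 3  true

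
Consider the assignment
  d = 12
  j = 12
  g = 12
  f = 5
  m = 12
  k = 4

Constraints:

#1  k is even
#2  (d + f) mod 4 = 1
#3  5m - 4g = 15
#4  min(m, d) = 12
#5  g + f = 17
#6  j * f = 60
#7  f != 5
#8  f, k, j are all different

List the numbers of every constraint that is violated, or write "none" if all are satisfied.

#1 k = 4 is even  ✔
#2 d + f = 17; 17 mod 4 = 1  ✔
#3 5m - 4g = 5(12) - 4(12) = 12, not 15  ✘
#4 min(12, 12) = 12  ✔
#5 g + f = 12 + 5 = 17  ✔
#6 j * f = 12 * 5 = 60  ✔
#7 f = 5, but 5 is required to differ  ✘
#8 values 5, 4, 12 are pairwise distinct  ✔

The assignment fails constraints 3 and 7.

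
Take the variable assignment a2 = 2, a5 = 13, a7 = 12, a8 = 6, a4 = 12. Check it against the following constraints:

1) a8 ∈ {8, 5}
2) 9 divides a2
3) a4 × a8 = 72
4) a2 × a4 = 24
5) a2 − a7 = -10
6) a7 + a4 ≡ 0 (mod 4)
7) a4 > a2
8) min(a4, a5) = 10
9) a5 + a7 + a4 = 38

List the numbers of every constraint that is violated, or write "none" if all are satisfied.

Constraints 1, 2, 8, and 9 are violated.

1) a8 = 6 is not in {8, 5} — violated.
2) 2 = 9×0 + 2, so 9 does not divide 2 — violated.
3) a4 × a8 = 12 × 6 = 72 — satisfied.
4) a2 × a4 = 2 × 12 = 24 — satisfied.
5) a2 − a7 = 2 − 12 = -10 — satisfied.
6) a7 + a4 = 24; 24 mod 4 = 0 — satisfied.
7) a4 = 12, a2 = 2; 12 > 2 — satisfied.
8) min(12, 13) = 12, not 10 — violated.
9) a5 + a7 + a4 = 13 + 12 + 12 = 37, not 38 — violated.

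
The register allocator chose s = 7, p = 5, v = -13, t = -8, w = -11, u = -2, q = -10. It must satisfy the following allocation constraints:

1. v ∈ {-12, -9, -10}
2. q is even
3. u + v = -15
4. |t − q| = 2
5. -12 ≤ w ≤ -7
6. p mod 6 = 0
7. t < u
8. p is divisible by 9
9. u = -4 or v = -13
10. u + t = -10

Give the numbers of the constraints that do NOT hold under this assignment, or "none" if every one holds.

1. v = -13 is not in {-12, -9, -10}  ✘
2. q = -10 is even  ✔
3. u + v = -2 + (-13) = -15  ✔
4. |-8 − (-10)| = 2  ✔
5. w = -11 lies in [-12, -7]  ✔
6. 5 mod 6 = 5, not 0  ✘
7. t = -8, u = -2; -8 < -2  ✔
8. 5 = 9×0 + 5, so 9 does not divide 5  ✘
9. u = -2 ≠ -4, but v = -13 = -13 (second disjunct)  ✔
10. u + t = -2 + (-8) = -10  ✔

The assignment fails constraints 1, 6, and 8.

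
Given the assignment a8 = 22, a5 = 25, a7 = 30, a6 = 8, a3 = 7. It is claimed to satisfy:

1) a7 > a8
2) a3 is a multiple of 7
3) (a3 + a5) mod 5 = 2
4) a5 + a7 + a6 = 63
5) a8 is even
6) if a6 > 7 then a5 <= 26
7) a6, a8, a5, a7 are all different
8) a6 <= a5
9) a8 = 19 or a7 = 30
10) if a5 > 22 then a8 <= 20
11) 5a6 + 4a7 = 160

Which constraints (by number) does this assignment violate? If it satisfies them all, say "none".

1) a7 = 30, a8 = 22; 30 > 22 — satisfied.
2) 7 / 7 = 1, so 7 divides 7 — satisfied.
3) a3 + a5 = 32; 32 mod 5 = 2 — satisfied.
4) a5 + a7 + a6 = 25 + 30 + 8 = 63 — satisfied.
5) a8 = 22 is even — satisfied.
6) a6 = 8 > 7, so we need a5 ≤ 26; a5 = 25 ≤ 26 — satisfied.
7) values 8, 22, 25, 30 are pairwise distinct — satisfied.
8) a6 = 8, a5 = 25; 8 ≤ 25 — satisfied.
9) a8 = 22 ≠ 19, but a7 = 30 = 30 (second disjunct) — satisfied.
10) a5 = 25 > 22, so we need a8 ≤ 20; but a8 = 22 > 20 — violated.
11) 5a6 + 4a7 = 5(8) + 4(30) = 160 — satisfied.

No — constraint 10 is not satisfied.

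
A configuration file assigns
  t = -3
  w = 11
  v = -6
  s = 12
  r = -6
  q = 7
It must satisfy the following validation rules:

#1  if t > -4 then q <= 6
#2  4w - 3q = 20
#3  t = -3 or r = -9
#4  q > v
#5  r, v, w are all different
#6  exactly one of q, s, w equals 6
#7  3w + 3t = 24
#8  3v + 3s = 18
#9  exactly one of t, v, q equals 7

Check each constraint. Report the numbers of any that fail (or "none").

Constraints 1, 2, 5, and 6 do not hold.

#1 t = -3 > -4, so we need q ≤ 6; but q = 7 > 6  no
#2 4w - 3q = 4(11) - 3(7) = 23, not 20  no
#3 t = -3 = -3 (first disjunct)  yes
#4 q = 7, v = -6; 7 > -6  yes
#5 r = v = -6, not all different  no
#6 q=7, s=12, w=11; 0 of them equal 6, not exactly one  no
#7 3w + 3t = 3(11) + 3(-3) = 24  yes
#8 3v + 3s = 3(-6) + 3(12) = 18  yes
#9 t=-3, v=-6, q=7; 1 of them equals 7  yes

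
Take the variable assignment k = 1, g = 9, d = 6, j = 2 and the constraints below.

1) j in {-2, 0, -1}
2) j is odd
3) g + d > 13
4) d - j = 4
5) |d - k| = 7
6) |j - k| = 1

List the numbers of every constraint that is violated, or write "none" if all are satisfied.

1) j = 2 is not in {-2, 0, -1} — does not hold.
2) j = 2 is even — does not hold.
3) g + d = 9 + 6 = 15; 15 > 13 — holds.
4) d - j = 6 - 2 = 4 — holds.
5) |6 - 1| = 5, not 7 — does not hold.
6) |2 - 1| = 1 — holds.

Constraints 1, 2, and 5 are violated.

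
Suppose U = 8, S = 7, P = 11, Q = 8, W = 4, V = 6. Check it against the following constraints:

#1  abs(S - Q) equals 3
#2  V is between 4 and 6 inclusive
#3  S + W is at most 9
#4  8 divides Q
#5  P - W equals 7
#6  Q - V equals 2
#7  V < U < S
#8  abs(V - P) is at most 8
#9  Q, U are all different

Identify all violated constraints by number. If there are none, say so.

The assignment fails constraints 1, 3, 7, 9.

#1 abs(7 - 8) = 1, not 3 — does not hold.
#2 V = 6 lies in [4, 6] — holds.
#3 S + W = 7 + 4 = 11; 11 > 9, bound 9 not met — does not hold.
#4 8 / 8 = 1, so 8 divides 8 — holds.
#5 P - W = 11 - 4 = 7 — holds.
#6 Q - V = 8 - 6 = 2 — holds.
#7 values 6, 8, 7; U = 8 is not < S = 7 — does not hold.
#8 abs(6 - 11) = 5; 5 ≤ 8 — holds.
#9 Q = U = 8, not all different — does not hold.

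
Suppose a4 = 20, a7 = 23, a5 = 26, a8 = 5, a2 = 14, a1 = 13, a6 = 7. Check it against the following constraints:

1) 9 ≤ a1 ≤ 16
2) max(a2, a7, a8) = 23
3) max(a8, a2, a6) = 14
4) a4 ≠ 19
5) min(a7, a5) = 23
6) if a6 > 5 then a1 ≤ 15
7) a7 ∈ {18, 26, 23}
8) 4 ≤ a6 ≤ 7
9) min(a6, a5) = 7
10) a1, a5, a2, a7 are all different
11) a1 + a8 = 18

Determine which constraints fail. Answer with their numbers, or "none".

Yes — all constraints hold.

1) a1 = 13 lies in [9, 16]  ✓
2) max(14, 23, 5) = 23  ✓
3) max(5, 14, 7) = 14  ✓
4) a4 = 20, and 20 ≠ 19  ✓
5) min(23, 26) = 23  ✓
6) a6 = 7 > 5, so we need a1 ≤ 15; a1 = 13 ≤ 15  ✓
7) a7 = 23 is in {18, 26, 23}  ✓
8) a6 = 7 lies in [4, 7]  ✓
9) min(7, 26) = 7  ✓
10) values 13, 26, 14, 23 are pairwise distinct  ✓
11) a1 + a8 = 13 + 5 = 18  ✓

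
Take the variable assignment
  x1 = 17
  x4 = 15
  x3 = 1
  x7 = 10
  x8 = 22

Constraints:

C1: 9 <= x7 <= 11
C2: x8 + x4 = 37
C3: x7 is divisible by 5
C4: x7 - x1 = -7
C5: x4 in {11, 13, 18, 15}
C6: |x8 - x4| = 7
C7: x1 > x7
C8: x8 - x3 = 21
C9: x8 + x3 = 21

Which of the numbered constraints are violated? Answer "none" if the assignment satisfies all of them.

No — constraint 9 is not satisfied.

C1: x7 = 10 lies in [9, 11] — holds.
C2: x8 + x4 = 22 + 15 = 37 — holds.
C3: 10 / 5 = 2, so 5 divides 10 — holds.
C4: x7 - x1 = 10 - 17 = -7 — holds.
C5: x4 = 15 is in {11, 13, 18, 15} — holds.
C6: |22 - 15| = 7 — holds.
C7: x1 = 17, x7 = 10; 17 > 10 — holds.
C8: x8 - x3 = 22 - 1 = 21 — holds.
C9: x8 + x3 = 22 + 1 = 23, not 21 — does not hold.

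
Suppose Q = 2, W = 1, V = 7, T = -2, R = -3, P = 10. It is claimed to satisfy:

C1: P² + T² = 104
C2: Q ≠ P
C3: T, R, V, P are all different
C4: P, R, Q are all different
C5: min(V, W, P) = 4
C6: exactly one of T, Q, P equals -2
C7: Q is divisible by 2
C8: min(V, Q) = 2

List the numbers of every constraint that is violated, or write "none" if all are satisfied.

C1: P² + T² = 10² + (-2)² = 100 + 4 = 104  yes
C2: Q = 2, P = 10; distinct  yes
C3: values -2, -3, 7, 10 are pairwise distinct  yes
C4: values 10, -3, 2 are pairwise distinct  yes
C5: min(7, 1, 10) = 1, not 4  no
C6: T=-2, Q=2, P=10; 1 of them equals -2  yes
C7: 2 / 2 = 1, so 2 divides 2  yes
C8: min(7, 2) = 2  yes

No — constraint 5 is not satisfied.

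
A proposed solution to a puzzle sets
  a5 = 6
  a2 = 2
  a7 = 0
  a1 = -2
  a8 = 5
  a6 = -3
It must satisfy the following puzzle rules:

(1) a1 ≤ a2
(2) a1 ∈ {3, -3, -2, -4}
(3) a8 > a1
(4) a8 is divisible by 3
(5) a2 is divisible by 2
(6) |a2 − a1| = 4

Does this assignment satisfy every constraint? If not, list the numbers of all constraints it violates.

The assignment fails constraint 4.

(1) a1 = -2, a2 = 2; -2 ≤ 2 — OK.
(2) a1 = -2 is in {3, -3, -2, -4} — OK.
(3) a8 = 5, a1 = -2; 5 > -2 — OK.
(4) 5 = 3×1 + 2, so 3 does not divide 5 — violated.
(5) 2 / 2 = 1, so 2 divides 2 — OK.
(6) |2 − (-2)| = 4 — OK.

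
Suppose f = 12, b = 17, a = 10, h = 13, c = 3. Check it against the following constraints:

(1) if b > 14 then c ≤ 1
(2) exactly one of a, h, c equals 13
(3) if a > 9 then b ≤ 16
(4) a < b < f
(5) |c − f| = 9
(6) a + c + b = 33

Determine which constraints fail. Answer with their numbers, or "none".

(1) b = 17 > 14, so we need c ≤ 1; but c = 3 > 1 — violated.
(2) a=10, h=13, c=3; 1 of them equals 13 — satisfied.
(3) a = 10 > 9, so we need b ≤ 16; but b = 17 > 16 — violated.
(4) values 10, 17, 12; b = 17 is not < f = 12 — violated.
(5) |3 − 12| = 9 — satisfied.
(6) a + c + b = 10 + 3 + 17 = 30, not 33 — violated.

Constraints 1, 3, 4, 6 are violated.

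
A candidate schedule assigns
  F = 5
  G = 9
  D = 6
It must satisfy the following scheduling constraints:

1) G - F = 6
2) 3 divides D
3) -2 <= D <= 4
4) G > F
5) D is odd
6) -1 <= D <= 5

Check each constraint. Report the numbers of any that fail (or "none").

1) G - F = 9 - 5 = 4, not 6  false
2) 6 / 3 = 2, so 3 divides 6  true
3) D = 6 is outside [-2, 4]  false
4) G = 9, F = 5; 9 > 5  true
5) D = 6 is even  false
6) D = 6 is outside [-1, 5]  false

Constraints 1, 3, 5, and 6 do not hold.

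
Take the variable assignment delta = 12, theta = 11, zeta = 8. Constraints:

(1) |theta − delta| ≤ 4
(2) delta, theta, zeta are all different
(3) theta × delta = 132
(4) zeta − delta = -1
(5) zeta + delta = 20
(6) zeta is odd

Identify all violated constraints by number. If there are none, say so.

No — constraints 4, 6 are not satisfied.

(1) |11 − 12| = 1; 1 ≤ 4 — OK.
(2) values 12, 11, 8 are pairwise distinct — OK.
(3) theta × delta = 11 × 12 = 132 — OK.
(4) zeta − delta = 8 − 12 = -4, not -1 — violated.
(5) zeta + delta = 8 + 12 = 20 — OK.
(6) zeta = 8 is even — violated.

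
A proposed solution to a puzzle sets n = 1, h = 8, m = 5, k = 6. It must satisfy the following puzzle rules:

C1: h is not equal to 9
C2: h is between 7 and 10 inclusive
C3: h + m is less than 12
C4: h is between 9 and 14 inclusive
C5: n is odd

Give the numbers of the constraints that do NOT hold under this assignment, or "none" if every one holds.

C1: h = 8, and 8 ≠ 9  yes
C2: h = 8 lies in [7, 10]  yes
C3: h + m = 8 + 5 = 13; 13 ≥ 12, bound 12 not met  no
C4: h = 8 is outside [9, 14]  no
C5: n = 1 is odd  yes

Constraints 3, 4 are violated.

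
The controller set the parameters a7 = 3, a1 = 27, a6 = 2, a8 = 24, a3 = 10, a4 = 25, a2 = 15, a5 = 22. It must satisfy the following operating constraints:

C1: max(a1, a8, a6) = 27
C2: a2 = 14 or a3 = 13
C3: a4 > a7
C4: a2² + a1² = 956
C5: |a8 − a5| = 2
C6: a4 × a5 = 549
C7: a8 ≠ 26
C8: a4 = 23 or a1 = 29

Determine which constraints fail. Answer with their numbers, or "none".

No — constraints 2, 4, 6, 8 are not satisfied.

C1: max(27, 24, 2) = 27  OK
C2: a2 = 15 ≠ 14 and a3 = 10 ≠ 13; both disjuncts false  FAIL
C3: a4 = 25, a7 = 3; 25 > 3  OK
C4: a2² + a1² = 15² + 27² = 225 + 729 = 954, not 956  FAIL
C5: |24 − 22| = 2  OK
C6: a4 × a5 = 25 × 22 = 550, not 549  FAIL
C7: a8 = 24, and 24 ≠ 26  OK
C8: a4 = 25 ≠ 23 and a1 = 27 ≠ 29; both disjuncts false  FAIL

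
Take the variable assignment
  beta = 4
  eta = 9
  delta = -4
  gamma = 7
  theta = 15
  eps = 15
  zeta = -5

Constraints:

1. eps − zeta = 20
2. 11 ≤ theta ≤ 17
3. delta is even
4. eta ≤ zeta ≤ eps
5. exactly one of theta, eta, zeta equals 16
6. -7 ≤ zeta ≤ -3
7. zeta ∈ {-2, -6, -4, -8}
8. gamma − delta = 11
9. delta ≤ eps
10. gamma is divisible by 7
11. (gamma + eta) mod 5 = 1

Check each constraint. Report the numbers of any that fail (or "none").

Constraints 4, 5, and 7 are violated.

1. eps − zeta = 15 − (-5) = 20  ✓
2. theta = 15 lies in [11, 17]  ✓
3. delta = -4 is even  ✓
4. values 9, -5, 15; eta = 9 is not ≤ zeta = -5  ✗
5. theta=15, eta=9, zeta=-5; 0 of them equal 16, not exactly one  ✗
6. zeta = -5 lies in [-7, -3]  ✓
7. zeta = -5 is not in {-2, -6, -4, -8}  ✗
8. gamma − delta = 7 − (-4) = 11  ✓
9. delta = -4, eps = 15; -4 ≤ 15  ✓
10. 7 / 7 = 1, so 7 divides 7  ✓
11. gamma + eta = 16; 16 mod 5 = 1  ✓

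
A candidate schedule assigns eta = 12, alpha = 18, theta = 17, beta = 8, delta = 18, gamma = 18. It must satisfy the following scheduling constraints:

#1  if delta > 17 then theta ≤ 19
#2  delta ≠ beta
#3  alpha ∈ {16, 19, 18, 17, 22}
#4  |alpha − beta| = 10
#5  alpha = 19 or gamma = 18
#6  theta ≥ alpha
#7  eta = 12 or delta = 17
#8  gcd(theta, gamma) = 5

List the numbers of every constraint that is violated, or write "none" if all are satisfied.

#1 delta = 18 > 17, so we need theta ≤ 19; theta = 17 ≤ 19 — OK.
#2 delta = 18, beta = 8; distinct — OK.
#3 alpha = 18 is in {16, 19, 18, 17, 22} — OK.
#4 |18 − 8| = 10 — OK.
#5 alpha = 18 ≠ 19, but gamma = 18 = 18 (second disjunct) — OK.
#6 theta = 17, alpha = 18; 17 < 18 (want ≥) — violated.
#7 eta = 12 = 12 (first disjunct) — OK.
#8 gcd(17, 18) = 1, not 5 — violated.

The assignment fails constraints 6 and 8.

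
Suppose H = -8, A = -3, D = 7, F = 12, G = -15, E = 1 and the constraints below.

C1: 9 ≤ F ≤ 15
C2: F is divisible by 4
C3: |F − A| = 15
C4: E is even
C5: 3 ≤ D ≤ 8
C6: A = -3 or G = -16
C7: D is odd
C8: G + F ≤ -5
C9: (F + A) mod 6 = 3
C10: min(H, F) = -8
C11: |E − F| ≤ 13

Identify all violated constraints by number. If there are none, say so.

The assignment fails constraints 4, 8.

C1: F = 12 lies in [9, 15]  true
C2: 12 / 4 = 3, so 4 divides 12  true
C3: |12 − (-3)| = 15  true
C4: E = 1 is odd  false
C5: D = 7 lies in [3, 8]  true
C6: A = -3 = -3 (first disjunct)  true
C7: D = 7 is odd  true
C8: G + F = -15 + 12 = -3; -3 > -5, bound -5 not met  false
C9: F + A = 9; 9 mod 6 = 3  true
C10: min(-8, 12) = -8  true
C11: |1 − 12| = 11; 11 ≤ 13  true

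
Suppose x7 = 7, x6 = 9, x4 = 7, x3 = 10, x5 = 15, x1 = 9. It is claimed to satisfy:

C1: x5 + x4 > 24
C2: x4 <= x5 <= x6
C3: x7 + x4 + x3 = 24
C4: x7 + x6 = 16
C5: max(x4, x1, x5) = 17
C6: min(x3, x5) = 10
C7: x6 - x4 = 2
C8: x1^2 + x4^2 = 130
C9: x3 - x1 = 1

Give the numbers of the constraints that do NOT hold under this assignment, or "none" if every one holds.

The assignment fails constraints 1, 2, and 5.

C1: x5 + x4 = 15 + 7 = 22; 22 ≤ 24, bound 24 not met — violated.
C2: values 7, 15, 9; x5 = 15 is not <= x6 = 9 — violated.
C3: x7 + x4 + x3 = 7 + 7 + 10 = 24 — OK.
C4: x7 + x6 = 7 + 9 = 16 — OK.
C5: max(7, 9, 15) = 15, not 17 — violated.
C6: min(10, 15) = 10 — OK.
C7: x6 - x4 = 9 - 7 = 2 — OK.
C8: x1^2 + x4^2 = 9^2 + 7^2 = 81 + 49 = 130 — OK.
C9: x3 - x1 = 10 - 9 = 1 — OK.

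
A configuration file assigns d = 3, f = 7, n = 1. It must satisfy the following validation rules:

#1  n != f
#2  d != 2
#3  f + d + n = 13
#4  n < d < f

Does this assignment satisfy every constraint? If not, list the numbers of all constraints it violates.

#1 n = 1, f = 7; distinct  OK
#2 d = 3, and 3 ≠ 2  OK
#3 f + d + n = 7 + 3 + 1 = 11, not 13  FAIL
#4 values 1 < 3 < 7  OK

No — constraint 3 is not satisfied.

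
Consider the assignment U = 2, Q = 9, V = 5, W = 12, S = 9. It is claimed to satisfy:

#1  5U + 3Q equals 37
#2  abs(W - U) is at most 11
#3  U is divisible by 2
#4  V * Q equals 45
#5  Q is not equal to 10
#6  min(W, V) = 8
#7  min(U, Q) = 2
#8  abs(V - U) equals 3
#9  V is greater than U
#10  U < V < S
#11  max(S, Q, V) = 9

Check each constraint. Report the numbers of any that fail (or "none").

#1 5U + 3Q = 5(2) + 3(9) = 37 — OK.
#2 abs(12 - 2) = 10; 10 ≤ 11 — OK.
#3 2 / 2 = 1, so 2 divides 2 — OK.
#4 V * Q = 5 * 9 = 45 — OK.
#5 Q = 9, and 9 ≠ 10 — OK.
#6 min(12, 5) = 5, not 8 — violated.
#7 min(2, 9) = 2 — OK.
#8 abs(5 - 2) = 3 — OK.
#9 V = 5, U = 2; 5 > 2 — OK.
#10 values 2 < 5 < 9 — OK.
#11 max(9, 9, 5) = 9 — OK.

No — constraint 6 is not satisfied.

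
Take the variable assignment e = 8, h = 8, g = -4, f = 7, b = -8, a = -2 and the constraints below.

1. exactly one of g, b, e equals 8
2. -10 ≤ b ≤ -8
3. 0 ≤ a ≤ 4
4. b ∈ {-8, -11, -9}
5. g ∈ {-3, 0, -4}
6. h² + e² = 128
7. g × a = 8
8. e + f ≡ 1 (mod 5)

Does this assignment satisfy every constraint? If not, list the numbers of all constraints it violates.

1. g=-4, b=-8, e=8; 1 of them equals 8 — holds.
2. b = -8 lies in [-10, -8] — holds.
3. a = -2 is outside [0, 4] — does not hold.
4. b = -8 is in {-8, -11, -9} — holds.
5. g = -4 is in {-3, 0, -4} — holds.
6. h² + e² = 8² + 8² = 64 + 64 = 128 — holds.
7. g × a = -4 × (-2) = 8 — holds.
8. e + f = 15; 15 mod 5 = 0, not 1 — does not hold.

No — constraints 3, 8 are not satisfied.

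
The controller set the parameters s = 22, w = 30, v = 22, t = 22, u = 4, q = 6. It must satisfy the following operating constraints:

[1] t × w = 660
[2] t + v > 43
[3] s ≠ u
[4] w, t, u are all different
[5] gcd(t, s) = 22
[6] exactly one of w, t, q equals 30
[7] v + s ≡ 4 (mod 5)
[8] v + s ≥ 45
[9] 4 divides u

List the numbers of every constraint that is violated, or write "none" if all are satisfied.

Constraint 8 is violated.

[1] t × w = 22 × 30 = 660  true
[2] t + v = 22 + 22 = 44; 44 > 43  true
[3] s = 22, u = 4; distinct  true
[4] values 30, 22, 4 are pairwise distinct  true
[5] gcd(22, 22) = 22  true
[6] w=30, t=22, q=6; 1 of them equals 30  true
[7] v + s = 44; 44 mod 5 = 4  true
[8] v + s = 22 + 22 = 44; 44 < 45, bound 45 not met  false
[9] 4 / 4 = 1, so 4 divides 4  true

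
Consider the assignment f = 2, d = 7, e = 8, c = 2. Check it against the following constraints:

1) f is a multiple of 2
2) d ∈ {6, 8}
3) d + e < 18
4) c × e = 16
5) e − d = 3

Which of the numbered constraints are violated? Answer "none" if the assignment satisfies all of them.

No — constraints 2 and 5 are not satisfied.

1) 2 / 2 = 1, so 2 divides 2  ✓
2) d = 7 is not in {6, 8}  ✗
3) d + e = 7 + 8 = 15; 15 < 18  ✓
4) c × e = 2 × 8 = 16  ✓
5) e − d = 8 − 7 = 1, not 3  ✗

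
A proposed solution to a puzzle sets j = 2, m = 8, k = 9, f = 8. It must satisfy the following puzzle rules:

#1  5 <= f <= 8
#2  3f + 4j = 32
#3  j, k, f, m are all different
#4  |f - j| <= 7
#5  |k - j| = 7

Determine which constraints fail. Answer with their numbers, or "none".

Constraint 3 does not hold.

#1 f = 8 lies in [5, 8]  OK
#2 3f + 4j = 3(8) + 4(2) = 32  OK
#3 f = m = 8, not all different  FAIL
#4 |8 - 2| = 6; 6 ≤ 7  OK
#5 |9 - 2| = 7  OK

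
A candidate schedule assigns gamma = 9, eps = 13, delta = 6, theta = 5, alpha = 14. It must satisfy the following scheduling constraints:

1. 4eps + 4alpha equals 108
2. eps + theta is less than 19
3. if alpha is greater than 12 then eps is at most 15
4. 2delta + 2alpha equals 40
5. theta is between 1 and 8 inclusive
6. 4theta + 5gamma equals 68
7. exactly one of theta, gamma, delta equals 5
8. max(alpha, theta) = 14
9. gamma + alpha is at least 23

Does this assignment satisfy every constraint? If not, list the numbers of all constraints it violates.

Constraint 6 is violated.

1. 4eps + 4alpha = 4(13) + 4(14) = 108  yes
2. eps + theta = 13 + 5 = 18; 18 < 19  yes
3. alpha = 14 > 12, so we need eps ≤ 15; eps = 13 ≤ 15  yes
4. 2delta + 2alpha = 2(6) + 2(14) = 40  yes
5. theta = 5 lies in [1, 8]  yes
6. 4theta + 5gamma = 4(5) + 5(9) = 65, not 68  no
7. theta=5, gamma=9, delta=6; 1 of them equals 5  yes
8. max(14, 5) = 14  yes
9. gamma + alpha = 9 + 14 = 23; 23 ≥ 23  yes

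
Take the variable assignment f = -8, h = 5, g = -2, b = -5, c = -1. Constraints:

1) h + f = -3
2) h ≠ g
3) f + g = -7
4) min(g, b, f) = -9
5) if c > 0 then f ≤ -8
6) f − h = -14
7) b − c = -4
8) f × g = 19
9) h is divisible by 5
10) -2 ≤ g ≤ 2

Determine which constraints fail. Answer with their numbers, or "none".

Violated: 3, 4, 6, 8.

1) h + f = 5 + (-8) = -3  ✔
2) h = 5, g = -2; distinct  ✔
3) f + g = -8 + (-2) = -10, not -7  ✘
4) min(-2, -5, -8) = -8, not -9  ✘
5) c = -1, not > 0; antecedent false, conditional vacuously true  ✔
6) f − h = -8 − 5 = -13, not -14  ✘
7) b − c = -5 − (-1) = -4  ✔
8) f × g = -8 × (-2) = 16, not 19  ✘
9) 5 / 5 = 1, so 5 divides 5  ✔
10) g = -2 lies in [-2, 2]  ✔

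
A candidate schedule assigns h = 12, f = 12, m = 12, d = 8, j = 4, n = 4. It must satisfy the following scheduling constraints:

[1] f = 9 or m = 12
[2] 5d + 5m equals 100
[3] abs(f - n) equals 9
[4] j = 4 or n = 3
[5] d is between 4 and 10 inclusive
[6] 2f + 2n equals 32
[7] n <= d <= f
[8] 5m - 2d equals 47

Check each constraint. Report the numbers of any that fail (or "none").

No — constraints 3 and 8 are not satisfied.

[1] f = 12 ≠ 9, but m = 12 = 12 (second disjunct) — holds.
[2] 5d + 5m = 5(8) + 5(12) = 100 — holds.
[3] abs(12 - 4) = 8, not 9 — does not hold.
[4] j = 4 = 4 (first disjunct) — holds.
[5] d = 8 lies in [4, 10] — holds.
[6] 2f + 2n = 2(12) + 2(4) = 32 — holds.
[7] values 4 <= 8 <= 12 — holds.
[8] 5m - 2d = 5(12) - 2(8) = 44, not 47 — does not hold.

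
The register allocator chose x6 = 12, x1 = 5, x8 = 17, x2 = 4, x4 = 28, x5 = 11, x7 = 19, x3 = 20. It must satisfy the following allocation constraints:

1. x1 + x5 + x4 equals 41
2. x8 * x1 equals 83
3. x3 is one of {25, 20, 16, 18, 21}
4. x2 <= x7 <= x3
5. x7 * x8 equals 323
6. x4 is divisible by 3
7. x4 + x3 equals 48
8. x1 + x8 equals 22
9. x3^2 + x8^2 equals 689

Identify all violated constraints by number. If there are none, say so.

1. x1 + x5 + x4 = 5 + 11 + 28 = 44, not 41  no
2. x8 * x1 = 17 * 5 = 85, not 83  no
3. x3 = 20 is in {25, 20, 16, 18, 21}  yes
4. values 4 <= 19 <= 20  yes
5. x7 * x8 = 19 * 17 = 323  yes
6. 28 = 3*9 + 1, so 3 does not divide 28  no
7. x4 + x3 = 28 + 20 = 48  yes
8. x1 + x8 = 5 + 17 = 22  yes
9. x3^2 + x8^2 = 20^2 + 17^2 = 400 + 289 = 689  yes

Constraints 1, 2, and 6 are violated.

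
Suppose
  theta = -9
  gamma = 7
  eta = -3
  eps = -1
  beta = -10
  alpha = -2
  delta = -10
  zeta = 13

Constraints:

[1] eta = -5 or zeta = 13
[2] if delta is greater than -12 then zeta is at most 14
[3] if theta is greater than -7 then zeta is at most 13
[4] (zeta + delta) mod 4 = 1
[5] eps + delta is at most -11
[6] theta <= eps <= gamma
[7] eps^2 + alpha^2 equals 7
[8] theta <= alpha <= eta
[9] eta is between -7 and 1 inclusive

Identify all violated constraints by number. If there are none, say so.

Constraints 4, 7, and 8 are violated.

[1] eta = -3 ≠ -5, but zeta = 13 = 13 (second disjunct) — satisfied.
[2] delta = -10 > -12, so we need zeta ≤ 14; zeta = 13 ≤ 14 — satisfied.
[3] theta = -9, not > -7; antecedent false, conditional vacuously true — satisfied.
[4] zeta + delta = 3; 3 mod 4 = 3, not 1 — violated.
[5] eps + delta = -1 + (-10) = -11; -11 ≤ -11 — satisfied.
[6] values -9 <= -1 <= 7 — satisfied.
[7] eps^2 + alpha^2 = (-1)^2 + (-2)^2 = 1 + 4 = 5, not 7 — violated.
[8] values -9, -2, -3; alpha = -2 is not <= eta = -3 — violated.
[9] eta = -3 lies in [-7, 1] — satisfied.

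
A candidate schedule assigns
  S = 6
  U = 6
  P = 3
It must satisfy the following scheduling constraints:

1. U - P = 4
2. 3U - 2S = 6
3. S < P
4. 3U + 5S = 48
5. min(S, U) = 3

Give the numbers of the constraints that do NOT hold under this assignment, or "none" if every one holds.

1. U - P = 6 - 3 = 3, not 4 — does not hold.
2. 3U - 2S = 3(6) - 2(6) = 6 — holds.
3. S = 6, P = 3; 6 ≥ 3 (want <) — does not hold.
4. 3U + 5S = 3(6) + 5(6) = 48 — holds.
5. min(6, 6) = 6, not 3 — does not hold.

Violated: 1, 3, and 5.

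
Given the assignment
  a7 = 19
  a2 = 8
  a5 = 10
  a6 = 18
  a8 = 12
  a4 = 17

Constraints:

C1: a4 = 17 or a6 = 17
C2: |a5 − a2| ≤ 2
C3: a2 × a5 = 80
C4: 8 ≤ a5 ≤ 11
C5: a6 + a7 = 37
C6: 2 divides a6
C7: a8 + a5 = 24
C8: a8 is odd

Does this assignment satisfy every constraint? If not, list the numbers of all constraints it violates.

Constraints 7 and 8 are violated.

C1: a4 = 17 = 17 (first disjunct) — satisfied.
C2: |10 − 8| = 2; 2 ≤ 2 — satisfied.
C3: a2 × a5 = 8 × 10 = 80 — satisfied.
C4: a5 = 10 lies in [8, 11] — satisfied.
C5: a6 + a7 = 18 + 19 = 37 — satisfied.
C6: 18 / 2 = 9, so 2 divides 18 — satisfied.
C7: a8 + a5 = 12 + 10 = 22, not 24 — violated.
C8: a8 = 12 is even — violated.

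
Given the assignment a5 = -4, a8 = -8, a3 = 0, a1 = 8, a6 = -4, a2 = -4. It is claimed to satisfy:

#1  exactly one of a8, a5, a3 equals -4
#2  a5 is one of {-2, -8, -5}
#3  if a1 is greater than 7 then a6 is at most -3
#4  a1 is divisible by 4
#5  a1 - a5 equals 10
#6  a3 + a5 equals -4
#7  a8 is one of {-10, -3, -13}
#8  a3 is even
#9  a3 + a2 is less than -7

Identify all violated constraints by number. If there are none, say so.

Constraints 2, 5, 7, 9 are violated.

#1 a8=-8, a5=-4, a3=0; 1 of them equals -4 — OK.
#2 a5 = -4 is not in {-2, -8, -5} — violated.
#3 a1 = 8 > 7, so we need a6 ≤ -3; a6 = -4 ≤ -3 — OK.
#4 8 / 4 = 2, so 4 divides 8 — OK.
#5 a1 - a5 = 8 - (-4) = 12, not 10 — violated.
#6 a3 + a5 = 0 + (-4) = -4 — OK.
#7 a8 = -8 is not in {-10, -3, -13} — violated.
#8 a3 = 0 is even — OK.
#9 a3 + a2 = 0 + (-4) = -4; -4 ≥ -7, bound -7 not met — violated.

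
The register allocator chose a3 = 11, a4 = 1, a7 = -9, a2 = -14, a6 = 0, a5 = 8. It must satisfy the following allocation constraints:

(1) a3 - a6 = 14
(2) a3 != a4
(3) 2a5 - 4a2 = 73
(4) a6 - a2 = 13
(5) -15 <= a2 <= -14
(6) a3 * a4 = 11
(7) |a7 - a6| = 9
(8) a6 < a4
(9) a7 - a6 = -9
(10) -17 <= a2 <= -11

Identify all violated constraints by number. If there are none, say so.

(1) a3 - a6 = 11 - 0 = 11, not 14 — fails.
(2) a3 = 11, a4 = 1; distinct — holds.
(3) 2a5 - 4a2 = 2(8) - 4(-14) = 72, not 73 — fails.
(4) a6 - a2 = 0 - (-14) = 14, not 13 — fails.
(5) a2 = -14 lies in [-15, -14] — holds.
(6) a3 * a4 = 11 * 1 = 11 — holds.
(7) |-9 - 0| = 9 — holds.
(8) a6 = 0, a4 = 1; 0 < 1 — holds.
(9) a7 - a6 = -9 - 0 = -9 — holds.
(10) a2 = -14 lies in [-17, -11] — holds.

No — constraints 1, 3, 4 are not satisfied.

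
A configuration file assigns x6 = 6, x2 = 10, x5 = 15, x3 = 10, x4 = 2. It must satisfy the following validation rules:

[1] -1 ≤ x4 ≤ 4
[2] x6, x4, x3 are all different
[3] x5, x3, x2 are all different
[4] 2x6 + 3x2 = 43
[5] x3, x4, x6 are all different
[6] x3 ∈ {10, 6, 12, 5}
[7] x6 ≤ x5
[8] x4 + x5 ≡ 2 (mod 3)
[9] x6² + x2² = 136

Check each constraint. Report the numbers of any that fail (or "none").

Constraints 3 and 4 do not hold.

[1] x4 = 2 lies in [-1, 4]  holds
[2] values 6, 2, 10 are pairwise distinct  holds
[3] x3 = x2 = 10, not all different  fails
[4] 2x6 + 3x2 = 2(6) + 3(10) = 42, not 43  fails
[5] values 10, 2, 6 are pairwise distinct  holds
[6] x3 = 10 is in {10, 6, 12, 5}  holds
[7] x6 = 6, x5 = 15; 6 ≤ 15  holds
[8] x4 + x5 = 17; 17 mod 3 = 2  holds
[9] x6² + x2² = 6² + 10² = 36 + 100 = 136  holds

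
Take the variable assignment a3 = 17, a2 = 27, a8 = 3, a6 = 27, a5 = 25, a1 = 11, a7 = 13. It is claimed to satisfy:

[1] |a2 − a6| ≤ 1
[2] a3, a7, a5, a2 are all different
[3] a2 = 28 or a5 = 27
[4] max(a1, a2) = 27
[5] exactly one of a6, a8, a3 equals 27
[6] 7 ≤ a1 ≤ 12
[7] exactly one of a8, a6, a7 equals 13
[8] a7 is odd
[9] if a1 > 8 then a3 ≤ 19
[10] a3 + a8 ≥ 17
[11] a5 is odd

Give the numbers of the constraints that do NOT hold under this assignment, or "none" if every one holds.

No — constraint 3 is not satisfied.

[1] |27 − 27| = 0; 0 ≤ 1 — holds.
[2] values 17, 13, 25, 27 are pairwise distinct — holds.
[3] a2 = 27 ≠ 28 and a5 = 25 ≠ 27; both disjuncts false — does not hold.
[4] max(11, 27) = 27 — holds.
[5] a6=27, a8=3, a3=17; 1 of them equals 27 — holds.
[6] a1 = 11 lies in [7, 12] — holds.
[7] a8=3, a6=27, a7=13; 1 of them equals 13 — holds.
[8] a7 = 13 is odd — holds.
[9] a1 = 11 > 8, so we need a3 ≤ 19; a3 = 17 ≤ 19 — holds.
[10] a3 + a8 = 17 + 3 = 20; 20 ≥ 17 — holds.
[11] a5 = 25 is odd — holds.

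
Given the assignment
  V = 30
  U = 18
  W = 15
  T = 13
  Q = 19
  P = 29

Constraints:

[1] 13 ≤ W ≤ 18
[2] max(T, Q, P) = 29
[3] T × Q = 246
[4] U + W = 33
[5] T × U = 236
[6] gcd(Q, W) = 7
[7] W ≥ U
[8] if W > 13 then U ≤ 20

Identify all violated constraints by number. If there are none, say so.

Violated: 3, 5, 6, 7.

[1] W = 15 lies in [13, 18] — OK.
[2] max(13, 19, 29) = 29 — OK.
[3] T × Q = 13 × 19 = 247, not 246 — violated.
[4] U + W = 18 + 15 = 33 — OK.
[5] T × U = 13 × 18 = 234, not 236 — violated.
[6] gcd(19, 15) = 1, not 7 — violated.
[7] W = 15, U = 18; 15 < 18 (want ≥) — violated.
[8] W = 15 > 13, so we need U ≤ 20; U = 18 ≤ 20 — OK.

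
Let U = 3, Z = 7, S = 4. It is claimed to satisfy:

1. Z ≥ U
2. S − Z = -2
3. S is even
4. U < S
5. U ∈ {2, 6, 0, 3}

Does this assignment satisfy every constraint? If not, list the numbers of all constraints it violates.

Constraint 2 does not hold.

1. Z = 7, U = 3; 7 ≥ 3 — OK.
2. S − Z = 4 − 7 = -3, not -2 — violated.
3. S = 4 is even — OK.
4. U = 3, S = 4; 3 < 4 — OK.
5. U = 3 is in {2, 6, 0, 3} — OK.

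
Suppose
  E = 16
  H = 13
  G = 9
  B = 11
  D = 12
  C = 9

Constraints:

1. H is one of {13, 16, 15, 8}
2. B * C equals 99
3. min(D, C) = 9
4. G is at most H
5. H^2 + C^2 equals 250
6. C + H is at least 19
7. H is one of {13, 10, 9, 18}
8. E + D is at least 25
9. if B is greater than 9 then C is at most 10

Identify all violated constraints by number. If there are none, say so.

1. H = 13 is in {13, 16, 15, 8} — satisfied.
2. B * C = 11 * 9 = 99 — satisfied.
3. min(12, 9) = 9 — satisfied.
4. G = 9, H = 13; 9 ≤ 13 — satisfied.
5. H^2 + C^2 = 13^2 + 9^2 = 169 + 81 = 250 — satisfied.
6. C + H = 9 + 13 = 22; 22 ≥ 19 — satisfied.
7. H = 13 is in {13, 10, 9, 18} — satisfied.
8. E + D = 16 + 12 = 28; 28 ≥ 25 — satisfied.
9. B = 11 > 9, so we need C ≤ 10; C = 9 ≤ 10 — satisfied.

No violations.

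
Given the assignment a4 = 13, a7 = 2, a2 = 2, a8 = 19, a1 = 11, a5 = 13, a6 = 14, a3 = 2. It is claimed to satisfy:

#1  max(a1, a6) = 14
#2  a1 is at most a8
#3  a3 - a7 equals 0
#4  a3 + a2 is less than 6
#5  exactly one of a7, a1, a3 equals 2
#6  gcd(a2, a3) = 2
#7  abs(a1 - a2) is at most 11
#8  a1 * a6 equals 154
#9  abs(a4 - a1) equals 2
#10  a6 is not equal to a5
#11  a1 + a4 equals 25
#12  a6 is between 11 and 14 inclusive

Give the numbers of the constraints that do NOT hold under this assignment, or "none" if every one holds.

#1 max(11, 14) = 14  holds
#2 a1 = 11, a8 = 19; 11 ≤ 19  holds
#3 a3 - a7 = 2 - 2 = 0  holds
#4 a3 + a2 = 2 + 2 = 4; 4 < 6  holds
#5 a7=2, a1=11, a3=2; 2 of them equal 2, not exactly one  fails
#6 gcd(2, 2) = 2  holds
#7 abs(11 - 2) = 9; 9 ≤ 11  holds
#8 a1 * a6 = 11 * 14 = 154  holds
#9 abs(13 - 11) = 2  holds
#10 a6 = 14, a5 = 13; distinct  holds
#11 a1 + a4 = 11 + 13 = 24, not 25  fails
#12 a6 = 14 lies in [11, 14]  holds

Constraints 5 and 11 are violated.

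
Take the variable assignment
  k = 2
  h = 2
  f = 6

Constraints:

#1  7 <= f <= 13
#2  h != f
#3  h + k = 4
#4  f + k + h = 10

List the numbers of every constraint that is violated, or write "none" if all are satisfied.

#1 f = 6 is outside [7, 13] — does not hold.
#2 h = 2, f = 6; distinct — holds.
#3 h + k = 2 + 2 = 4 — holds.
#4 f + k + h = 6 + 2 + 2 = 10 — holds.

The assignment fails constraint 1.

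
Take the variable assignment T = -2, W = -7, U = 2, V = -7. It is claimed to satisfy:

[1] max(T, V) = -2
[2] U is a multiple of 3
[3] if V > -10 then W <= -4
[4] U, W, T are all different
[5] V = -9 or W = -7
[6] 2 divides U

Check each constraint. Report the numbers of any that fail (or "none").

[1] max(-2, -7) = -2  ✔
[2] 2 = 3*0 + 2, so 3 does not divide 2  ✘
[3] V = -7 > -10, so we need W ≤ -4; W = -7 ≤ -4  ✔
[4] values 2, -7, -2 are pairwise distinct  ✔
[5] V = -7 ≠ -9, but W = -7 = -7 (second disjunct)  ✔
[6] 2 / 2 = 1, so 2 divides 2  ✔

The assignment fails constraint 2.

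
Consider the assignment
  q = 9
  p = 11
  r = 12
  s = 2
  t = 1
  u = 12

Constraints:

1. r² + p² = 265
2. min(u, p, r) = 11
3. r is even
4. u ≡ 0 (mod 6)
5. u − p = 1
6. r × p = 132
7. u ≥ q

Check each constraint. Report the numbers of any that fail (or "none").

1. r² + p² = 12² + 11² = 144 + 121 = 265 — holds.
2. min(12, 11, 12) = 11 — holds.
3. r = 12 is even — holds.
4. 12 mod 6 = 0 — holds.
5. u − p = 12 − 11 = 1 — holds.
6. r × p = 12 × 11 = 132 — holds.
7. u = 12, q = 9; 12 ≥ 9 — holds.

None — every constraint holds.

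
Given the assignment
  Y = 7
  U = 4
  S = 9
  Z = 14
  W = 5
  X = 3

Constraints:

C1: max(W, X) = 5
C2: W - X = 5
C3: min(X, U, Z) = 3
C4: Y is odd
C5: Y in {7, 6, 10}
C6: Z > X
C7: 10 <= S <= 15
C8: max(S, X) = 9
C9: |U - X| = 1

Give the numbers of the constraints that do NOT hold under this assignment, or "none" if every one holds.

The assignment fails constraints 2 and 7.

C1: max(5, 3) = 5 — satisfied.
C2: W - X = 5 - 3 = 2, not 5 — violated.
C3: min(3, 4, 14) = 3 — satisfied.
C4: Y = 7 is odd — satisfied.
C5: Y = 7 is in {7, 6, 10} — satisfied.
C6: Z = 14, X = 3; 14 > 3 — satisfied.
C7: S = 9 is outside [10, 15] — violated.
C8: max(9, 3) = 9 — satisfied.
C9: |4 - 3| = 1 — satisfied.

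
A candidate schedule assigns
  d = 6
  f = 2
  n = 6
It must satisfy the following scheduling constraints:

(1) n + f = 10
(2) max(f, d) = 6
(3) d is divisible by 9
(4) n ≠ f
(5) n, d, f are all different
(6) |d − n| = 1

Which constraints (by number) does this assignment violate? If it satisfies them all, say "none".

The assignment fails constraints 1, 3, 5, 6.

(1) n + f = 6 + 2 = 8, not 10 — does not hold.
(2) max(2, 6) = 6 — holds.
(3) 6 = 9×0 + 6, so 9 does not divide 6 — does not hold.
(4) n = 6, f = 2; distinct — holds.
(5) n = d = 6, not all different — does not hold.
(6) |6 − 6| = 0, not 1 — does not hold.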